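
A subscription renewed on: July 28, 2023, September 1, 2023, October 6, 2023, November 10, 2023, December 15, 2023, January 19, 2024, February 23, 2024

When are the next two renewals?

March 29, 2024; May 3, 2024

The spacing is 35, 35, 35, 35, 35, 35 days — always 35 days.
February 23, 2024 + 35 days = March 29, 2024.
March 29, 2024 + 35 days = May 3, 2024.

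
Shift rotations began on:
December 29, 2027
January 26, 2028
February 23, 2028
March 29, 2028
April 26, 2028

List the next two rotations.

May 31, 2028; June 28, 2028

All Wednesdays; the gaps (28, 28, 35, 28) vary with month length.
This is the last Wednesday of each month.
May 2028 ends with Wednesday May 31, 2028.
Last Wednesday of June 2028: June 28, 2028.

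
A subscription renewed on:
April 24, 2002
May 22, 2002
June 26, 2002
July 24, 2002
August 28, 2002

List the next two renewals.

September 25, 2002; October 23, 2002

All dates are Wednesdays, 28, 35, 28, 35 days apart.
Specifically, the 4th Wednesday of each month.
September 2002 — 4th Wednesday is September 25, 2002.
October 2002 — 4th Wednesday is October 23, 2002.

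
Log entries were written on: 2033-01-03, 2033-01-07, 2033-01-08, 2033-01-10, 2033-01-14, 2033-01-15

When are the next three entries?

2033-01-17, 2033-01-21, 2033-01-22

Every event lands on a Monday or Friday or Saturday (gaps cycle 4, 1, 2, 4, 1).
So the schedule is: every Monday, Friday and Saturday.
Next Monday: 2033-01-17.
Next Friday: 2033-01-21.
The following Saturday is 2033-01-22.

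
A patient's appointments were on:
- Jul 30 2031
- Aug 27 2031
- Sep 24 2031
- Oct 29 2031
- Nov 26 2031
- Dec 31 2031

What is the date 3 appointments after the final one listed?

Mar 31 2032

These are Wednesdays with 28, 28, 35, 28, 35-day gaps.
Each is the final Wednesday of its month — Jul 30 2031 is past the 28th, so '4th Wednesday' doesn't fit.
Last Wednesday of January 2032: Jan 28 2032.
February 2032 ends with Wednesday Feb 25 2032.
March 2032 ends with Wednesday Mar 31 2032.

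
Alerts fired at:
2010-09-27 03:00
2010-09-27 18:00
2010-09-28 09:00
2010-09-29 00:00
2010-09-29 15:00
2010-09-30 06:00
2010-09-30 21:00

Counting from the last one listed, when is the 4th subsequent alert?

2010-10-03 09:00

Gaps: 15, 15, 15, 15, 15, 15 hours — each event is 15 hours after the previous one.
2010-09-30 21:00 + 15 h = 2010-10-01 12:00.
2010-10-01 12:00 + 15 h = 2010-10-02 03:00.
2010-10-02 03:00 + 15 h = 2010-10-02 18:00.
2010-10-02 18:00 + 15 h = 2010-10-03 09:00.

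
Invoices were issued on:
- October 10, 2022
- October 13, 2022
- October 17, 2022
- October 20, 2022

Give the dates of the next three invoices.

Every event lands on a Monday or Thursday (gaps cycle 3, 4, 3).
So the schedule is: every Monday and Thursday.
The following Monday is October 24, 2022.
Next Thursday: October 27, 2022.
The following Monday is October 31, 2022.

October 24, 2022; October 27, 2022; October 31, 2022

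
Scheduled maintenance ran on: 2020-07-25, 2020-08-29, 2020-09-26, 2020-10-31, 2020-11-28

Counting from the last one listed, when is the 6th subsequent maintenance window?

All Saturdays; the gaps (35, 28, 35, 28) vary with month length.
This is the last Saturday of each month.
Last Saturday of December 2020: 2020-12-26.
Last Saturday of January 2021: 2021-01-30.
Last Saturday of February 2021: 2021-02-27.
March 2021 ends with Saturday 2021-03-27.
April 2021 ends with Saturday 2021-04-24.
May 2021 ends with Saturday 2021-05-29.

2021-05-29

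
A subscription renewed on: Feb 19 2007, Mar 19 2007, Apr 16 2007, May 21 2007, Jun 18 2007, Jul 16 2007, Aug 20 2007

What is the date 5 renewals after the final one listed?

Jan 21 2008

These are Mondays at 28- or 35-day spacing (28, 28, 35, 28, 28, 35).
The pattern: 3rd Monday of the month.
3rd Monday of September 2007: Sep 17 2007.
October 2007 — 3rd Monday is Oct 15 2007.
3rd Monday of November 2007: Nov 19 2007.
3rd Monday of December 2007: Dec 17 2007.
January 2008 — 3rd Monday is Jan 21 2008.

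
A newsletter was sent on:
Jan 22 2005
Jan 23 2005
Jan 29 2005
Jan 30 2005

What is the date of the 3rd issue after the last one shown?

Feb 12 2005

The gap pattern 1, 6, 1 repeats every 2 events.
These are the Saturdays and Sundays of each week.
Next Saturday: Feb 5 2005.
The following Sunday is Feb 6 2005.
Next Saturday: Feb 12 2005.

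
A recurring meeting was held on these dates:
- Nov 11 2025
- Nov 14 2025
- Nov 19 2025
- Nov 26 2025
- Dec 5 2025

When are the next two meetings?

Gaps: 3, 5, 7, 9 days — each gap is 2 larger than the previous one.
Next gap: 11 days. Dec 5 2025 + 11 days = Dec 16 2025.
Next gap: 13 days. Dec 16 2025 + 13 days = Dec 29 2025.

Dec 16 2025, Dec 29 2025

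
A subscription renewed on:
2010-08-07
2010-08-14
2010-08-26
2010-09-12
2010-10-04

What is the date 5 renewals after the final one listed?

Intervals are 7, 12, 17, 22 days — an arithmetic progression with common difference 5.
Next gap: 27 days. 2010-10-04 + 27 days = 2010-10-31.
Next gap: 32 days. 2010-10-31 + 32 days = 2010-12-02.
Next gap: 37 days. 2010-12-02 + 37 days = 2011-01-08.
Next gap: 42 days. 2011-01-08 + 42 days = 2011-02-19.
Next gap: 47 days. 2011-02-19 + 47 days = 2011-04-07.

2011-04-07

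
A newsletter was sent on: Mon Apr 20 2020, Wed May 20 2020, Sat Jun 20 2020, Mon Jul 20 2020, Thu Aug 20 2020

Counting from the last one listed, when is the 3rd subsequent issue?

Each date is the 20th; the gaps (30, 31, 30, 31) track the month lengths.
The rule is the 20th of each month.
Next: September 2020 → Sun Sep 20 2020.
Next: October 2020 → Tue Oct 20 2020.
Next: November 2020 → Fri Nov 20 2020.

Fri Nov 20 2020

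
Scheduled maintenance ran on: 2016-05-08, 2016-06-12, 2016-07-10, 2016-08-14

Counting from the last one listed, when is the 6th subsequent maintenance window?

2017-02-12

These are Sundays at 28- or 35-day spacing (35, 28, 35).
The pattern: 2nd Sunday of the month.
2nd Sunday of September 2016: 2016-09-11.
October 2016 — 2nd Sunday is 2016-10-09.
November 2016 — 2nd Sunday is 2016-11-13.
December 2016 — 2nd Sunday is 2016-12-11.
2nd Sunday of January 2017: 2017-01-08.
2nd Sunday of February 2017: 2017-02-12.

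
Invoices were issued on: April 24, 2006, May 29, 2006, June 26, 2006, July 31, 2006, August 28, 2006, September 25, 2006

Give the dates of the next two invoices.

October 30, 2006; November 27, 2006

All Mondays; the gaps (35, 28, 35, 28, 28) vary with month length.
This is the last Monday of each month.
October 2006 ends with Monday October 30, 2006.
Last Monday of November 2006: November 27, 2006.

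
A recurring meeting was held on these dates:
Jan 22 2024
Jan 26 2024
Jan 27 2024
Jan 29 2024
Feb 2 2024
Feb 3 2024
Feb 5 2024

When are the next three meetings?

Gaps: 4, 1, 2, 4, 1, 2 days — not constant, but cyclic with period 3.
The events fall on every Monday, Friday and Saturday.
Next Friday: Feb 9 2024.
Next Saturday: Feb 10 2024.
The following Monday is Feb 12 2024.

Feb 9 2024, Feb 10 2024, Feb 12 2024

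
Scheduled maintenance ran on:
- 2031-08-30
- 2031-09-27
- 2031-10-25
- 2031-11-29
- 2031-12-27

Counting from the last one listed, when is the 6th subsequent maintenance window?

2032-06-26

All Saturdays; the gaps (28, 28, 35, 28) vary with month length.
This is the last Saturday of each month.
Last Saturday of January 2032: 2032-01-31.
February 2032 ends with Saturday 2032-02-28.
Last Saturday of March 2032: 2032-03-27.
April 2032 ends with Saturday 2032-04-24.
May 2032 ends with Saturday 2032-05-29.
Last Saturday of June 2032: 2032-06-26.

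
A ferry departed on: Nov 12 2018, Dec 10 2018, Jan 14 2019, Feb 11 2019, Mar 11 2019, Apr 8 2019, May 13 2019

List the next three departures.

Jun 10 2019, Jul 8 2019, Aug 12 2019

These are Mondays at 28- or 35-day spacing (28, 35, 28, 28, 28, 35).
The pattern: 2nd Monday of the month.
June 2019 — 2nd Monday is Jun 10 2019.
2nd Monday of July 2019: Jul 8 2019.
August 2019 — 2nd Monday is Aug 12 2019.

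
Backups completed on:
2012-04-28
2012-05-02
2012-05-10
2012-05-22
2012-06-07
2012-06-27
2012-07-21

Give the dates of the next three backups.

Gaps: 4, 8, 12, 16, 20, 24 days — each gap is 4 larger than the previous one.
Next gap: 28 days. 2012-07-21 + 28 days = 2012-08-18.
Next gap: 32 days. 2012-08-18 + 32 days = 2012-09-19.
Next gap: 36 days. 2012-09-19 + 36 days = 2012-10-25.

2012-08-18, 2012-09-19, 2012-10-25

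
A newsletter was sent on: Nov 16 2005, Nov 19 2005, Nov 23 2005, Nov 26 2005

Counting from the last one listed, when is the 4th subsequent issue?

Dec 10 2005

Gaps: 3, 4, 3 days — not constant, but cyclic with period 2.
The events fall on every Wednesday and Saturday.
The following Wednesday is Nov 30 2005.
The following Saturday is Dec 3 2005.
The following Wednesday is Dec 7 2005.
The following Saturday is Dec 10 2005.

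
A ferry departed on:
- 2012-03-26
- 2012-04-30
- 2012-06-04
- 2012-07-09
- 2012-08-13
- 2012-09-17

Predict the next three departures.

The spacing is 35, 35, 35, 35, 35 days — always 35 days.
2012-09-17 + 35 days = 2012-10-22.
2012-10-22 + 35 days = 2012-11-26.
2012-11-26 + 35 days = 2012-12-31.

2012-10-22, 2012-11-26, 2012-12-31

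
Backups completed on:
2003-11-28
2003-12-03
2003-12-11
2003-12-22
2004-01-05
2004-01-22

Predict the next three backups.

Intervals are 5, 8, 11, 14, 17 days — an arithmetic progression with common difference 3.
Next gap: 20 days. 2004-01-22 + 20 days = 2004-02-11.
Next gap: 23 days. 2004-02-11 + 23 days = 2004-03-05.
Next gap: 26 days. 2004-03-05 + 26 days = 2004-03-31.

2004-02-11, 2004-03-05, 2004-03-31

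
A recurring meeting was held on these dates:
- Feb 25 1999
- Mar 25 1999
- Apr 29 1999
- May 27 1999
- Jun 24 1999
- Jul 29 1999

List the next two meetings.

Aug 26 1999, Sep 30 1999

Every date is a Thursday; gaps 28, 35, 28, 28, 35 days.
Each is the last Thursday of its month (at least one falls on the 29th or later, ruling out '4th Thursday').
August 1999 ends with Thursday Aug 26 1999.
Last Thursday of September 1999: Sep 30 1999.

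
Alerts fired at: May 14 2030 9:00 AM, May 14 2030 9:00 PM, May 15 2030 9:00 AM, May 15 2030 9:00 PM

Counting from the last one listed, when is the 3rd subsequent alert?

Gaps: 12, 12, 12 hours — each event is 12 hours after the previous one.
May 15 2030 9:00 PM + 12 h = May 16 2030 9:00 AM.
May 16 2030 9:00 AM + 12 h = May 16 2030 9:00 PM.
May 16 2030 9:00 PM + 12 h = May 17 2030 9:00 AM.

May 17 2030 9:00 AM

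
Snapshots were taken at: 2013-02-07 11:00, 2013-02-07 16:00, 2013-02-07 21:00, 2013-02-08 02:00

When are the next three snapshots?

The interval is a steady 5 hours (5, 5, 5).
2013-02-08 02:00 + 5 h = 2013-02-08 07:00.
2013-02-08 07:00 + 5 h = 2013-02-08 12:00.
2013-02-08 12:00 + 5 h = 2013-02-08 17:00.

2013-02-08 07:00, 2013-02-08 12:00, 2013-02-08 17:00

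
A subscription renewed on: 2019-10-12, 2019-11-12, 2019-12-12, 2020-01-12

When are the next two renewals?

Each date is the 12th; the gaps (31, 30, 31) track the month lengths.
The rule is the 12th of each month.
Next: February 2020 → 2020-02-12.
Next: March 2020 → 2020-03-12.

2020-02-12, 2020-03-12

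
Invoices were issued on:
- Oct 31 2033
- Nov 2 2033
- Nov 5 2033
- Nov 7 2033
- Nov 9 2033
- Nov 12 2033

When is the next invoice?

Nov 14 2033

Every event lands on a Monday or Wednesday or Saturday (gaps cycle 2, 3, 2, 2, 3).
So the schedule is: every Monday, Wednesday and Saturday.
The following Monday is Nov 14 2033.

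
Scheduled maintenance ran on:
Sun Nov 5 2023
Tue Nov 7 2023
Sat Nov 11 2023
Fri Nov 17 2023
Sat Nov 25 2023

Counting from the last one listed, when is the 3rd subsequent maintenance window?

Sun Dec 31 2023

The spacing grows by 2 each time: 2, 4, 6, 8 days.
Next gap: 10 days. Sat Nov 25 2023 + 10 days = Tue Dec 5 2023.
Next gap: 12 days. Tue Dec 5 2023 + 12 days = Sun Dec 17 2023.
Next gap: 14 days. Sun Dec 17 2023 + 14 days = Sun Dec 31 2023.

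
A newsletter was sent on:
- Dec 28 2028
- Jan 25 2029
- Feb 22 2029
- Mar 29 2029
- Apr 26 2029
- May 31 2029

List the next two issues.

Jun 28 2029, Jul 26 2029

All Thursdays; the gaps (28, 28, 35, 28, 35) vary with month length.
This is the last Thursday of each month.
June 2029 ends with Thursday Jun 28 2029.
July 2029 ends with Thursday Jul 26 2029.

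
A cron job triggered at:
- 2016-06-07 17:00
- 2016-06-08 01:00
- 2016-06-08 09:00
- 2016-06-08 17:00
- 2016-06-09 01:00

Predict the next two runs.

Gaps: 8, 8, 8, 8 hours — each event is 8 hours after the previous one.
2016-06-09 01:00 + 8 h = 2016-06-09 09:00.
2016-06-09 09:00 + 8 h = 2016-06-09 17:00.

2016-06-09 09:00, 2016-06-09 17:00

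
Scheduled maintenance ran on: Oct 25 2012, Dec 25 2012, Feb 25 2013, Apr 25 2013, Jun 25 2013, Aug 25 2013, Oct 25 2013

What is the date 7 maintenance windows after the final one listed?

Dec 25 2014

Gaps: 61, 62, 59, 61, 61, 61 days — not constant. Every event is on the 25th of the month.
Pattern: the 25th of every 2 months.
December 2013: Dec 25 2013.
February 2014: Feb 25 2014.
April 2014: Apr 25 2014.
Next: June 2014 → Jun 25 2014.
Next: August 2014 → Aug 25 2014.
October 2014: Oct 25 2014.
Next: December 2014 → Dec 25 2014.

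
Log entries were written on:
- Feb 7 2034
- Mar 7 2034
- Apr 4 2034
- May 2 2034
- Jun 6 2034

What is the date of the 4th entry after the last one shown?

Oct 3 2034

All dates are Tuesdays, 28, 28, 28, 35 days apart.
Specifically, the 1st Tuesday of each month.
1st Tuesday of July 2034: Jul 4 2034.
August 2034 — 1st Tuesday is Aug 1 2034.
September 2034 — 1st Tuesday is Sep 5 2034.
October 2034 — 1st Tuesday is Oct 3 2034.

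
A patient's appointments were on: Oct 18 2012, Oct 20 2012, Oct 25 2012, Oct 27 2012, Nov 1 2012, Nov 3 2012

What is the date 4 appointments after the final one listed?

The gap pattern 2, 5, 2, 5, 2 repeats every 2 events.
These are the Thursdays and Saturdays of each week.
The following Thursday is Nov 8 2012.
Next Saturday: Nov 10 2012.
Next Thursday: Nov 15 2012.
The following Saturday is Nov 17 2012.

Nov 17 2012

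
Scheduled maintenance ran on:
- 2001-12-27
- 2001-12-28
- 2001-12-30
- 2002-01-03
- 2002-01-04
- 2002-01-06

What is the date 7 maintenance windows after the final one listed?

The gap pattern 1, 2, 4, 1, 2 repeats every 3 events.
These are the Thursdays, Fridays and Sundays of each week.
The following Thursday is 2002-01-10.
Next Friday: 2002-01-11.
The following Sunday is 2002-01-13.
The following Thursday is 2002-01-17.
Next Friday: 2002-01-18.
The following Sunday is 2002-01-20.
The following Thursday is 2002-01-24.

2002-01-24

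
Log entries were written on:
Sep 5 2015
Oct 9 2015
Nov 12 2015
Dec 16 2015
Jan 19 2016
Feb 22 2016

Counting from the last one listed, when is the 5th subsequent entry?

Gaps between consecutive events: 34, 34, 34, 34, 34 days — a constant 34-day interval.
Feb 22 2016 + 34 days = Mar 27 2016.
Mar 27 2016 + 34 days = Apr 30 2016.
Apr 30 2016 + 34 days = Jun 3 2016.
Jun 3 2016 + 34 days = Jul 7 2016.
Jul 7 2016 + 34 days = Aug 10 2016.

Aug 10 2016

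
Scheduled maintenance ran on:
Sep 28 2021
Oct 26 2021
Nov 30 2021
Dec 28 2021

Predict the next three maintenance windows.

All Tuesdays; the gaps (28, 35, 28) vary with month length.
This is the last Tuesday of each month.
Last Tuesday of January 2022: Jan 25 2022.
Last Tuesday of February 2022: Feb 22 2022.
Last Tuesday of March 2022: Mar 29 2022.

Jan 25 2022, Feb 22 2022, Mar 29 2022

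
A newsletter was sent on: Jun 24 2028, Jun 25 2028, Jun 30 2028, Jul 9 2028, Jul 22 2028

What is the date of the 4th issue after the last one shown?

Gaps: 1, 5, 9, 13 days — each gap is 4 larger than the previous one.
Next gap: 17 days. Jul 22 2028 + 17 days = Aug 8 2028.
Next gap: 21 days. Aug 8 2028 + 21 days = Aug 29 2028.
Next gap: 25 days. Aug 29 2028 + 25 days = Sep 23 2028.
Next gap: 29 days. Sep 23 2028 + 29 days = Oct 22 2028.

Oct 22 2028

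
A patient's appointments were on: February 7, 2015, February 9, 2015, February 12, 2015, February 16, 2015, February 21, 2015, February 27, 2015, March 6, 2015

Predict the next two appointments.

March 14, 2015; March 23, 2015

Gaps: 2, 3, 4, 5, 6, 7 days — each gap is 1 larger than the previous one.
Next gap: 8 days. March 6, 2015 + 8 days = March 14, 2015.
Next gap: 9 days. March 14, 2015 + 9 days = March 23, 2015.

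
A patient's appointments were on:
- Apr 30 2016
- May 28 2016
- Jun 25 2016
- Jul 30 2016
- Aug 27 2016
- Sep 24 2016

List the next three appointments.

All Saturdays; the gaps (28, 28, 35, 28, 28) vary with month length.
This is the last Saturday of each month.
Last Saturday of October 2016: Oct 29 2016.
November 2016 ends with Saturday Nov 26 2016.
December 2016 ends with Saturday Dec 31 2016.

Oct 29 2016, Nov 26 2016, Dec 31 2016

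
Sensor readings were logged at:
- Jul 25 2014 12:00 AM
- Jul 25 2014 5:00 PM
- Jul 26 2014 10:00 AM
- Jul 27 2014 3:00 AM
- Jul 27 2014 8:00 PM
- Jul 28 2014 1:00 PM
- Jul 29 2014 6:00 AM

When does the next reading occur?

The interval is a steady 17 hours (17, 17, 17, 17, 17, 17).
Jul 29 2014 6:00 AM + 17 h = Jul 29 2014 11:00 PM.

Jul 29 2014 11:00 PM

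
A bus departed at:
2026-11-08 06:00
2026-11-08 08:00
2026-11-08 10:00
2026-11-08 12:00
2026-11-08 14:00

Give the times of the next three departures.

The interval is a steady 2 hours (2, 2, 2, 2).
2026-11-08 14:00 + 2 h = 2026-11-08 16:00.
2026-11-08 16:00 + 2 h = 2026-11-08 18:00.
2026-11-08 18:00 + 2 h = 2026-11-08 20:00.

2026-11-08 16:00, 2026-11-08 18:00, 2026-11-08 20:00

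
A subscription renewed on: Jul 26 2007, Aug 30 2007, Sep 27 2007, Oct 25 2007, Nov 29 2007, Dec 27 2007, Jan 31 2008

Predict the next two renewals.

All Thursdays; the gaps (35, 28, 28, 35, 28, 35) vary with month length.
This is the last Thursday of each month.
Last Thursday of February 2008: Feb 28 2008.
March 2008 ends with Thursday Mar 27 2008.

Feb 28 2008, Mar 27 2008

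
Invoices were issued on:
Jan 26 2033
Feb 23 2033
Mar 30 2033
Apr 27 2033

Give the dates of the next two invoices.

Every date is a Wednesday; gaps 28, 35, 28 days.
Each is the last Wednesday of its month (at least one falls on the 29th or later, ruling out '4th Wednesday').
Last Wednesday of May 2033: May 25 2033.
Last Wednesday of June 2033: Jun 29 2033.

May 25 2033, Jun 29 2033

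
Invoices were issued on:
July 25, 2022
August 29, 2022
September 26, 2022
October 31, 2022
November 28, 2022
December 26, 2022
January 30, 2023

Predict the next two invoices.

All Mondays; the gaps (35, 28, 35, 28, 28, 35) vary with month length.
This is the last Monday of each month.
Last Monday of February 2023: February 27, 2023.
March 2023 ends with Monday March 27, 2023.

February 27, 2023; March 27, 2023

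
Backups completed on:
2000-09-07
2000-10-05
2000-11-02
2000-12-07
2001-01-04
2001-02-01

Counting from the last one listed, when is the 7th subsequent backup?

These are Thursdays at 28- or 35-day spacing (28, 28, 35, 28, 28).
The pattern: 1st Thursday of the month.
1st Thursday of March 2001: 2001-03-01.
1st Thursday of April 2001: 2001-04-05.
1st Thursday of May 2001: 2001-05-03.
1st Thursday of June 2001: 2001-06-07.
1st Thursday of July 2001: 2001-07-05.
1st Thursday of August 2001: 2001-08-02.
1st Thursday of September 2001: 2001-09-06.

2001-09-06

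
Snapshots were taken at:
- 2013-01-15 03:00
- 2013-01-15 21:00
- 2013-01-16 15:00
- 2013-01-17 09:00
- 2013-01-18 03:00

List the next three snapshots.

Spacing: 18, 18, 18, 18 h — constant 18 h.
2013-01-18 03:00 + 18 h = 2013-01-18 21:00.
2013-01-18 21:00 + 18 h = 2013-01-19 15:00.
2013-01-19 15:00 + 18 h = 2013-01-20 09:00.

2013-01-18 21:00, 2013-01-19 15:00, 2013-01-20 09:00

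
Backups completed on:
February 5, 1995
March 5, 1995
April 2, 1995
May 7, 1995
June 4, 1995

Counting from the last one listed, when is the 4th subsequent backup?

These are Sundays at 28- or 35-day spacing (28, 28, 35, 28).
The pattern: 1st Sunday of the month.
July 1995 — 1st Sunday is July 2, 1995.
August 1995 — 1st Sunday is August 6, 1995.
September 1995 — 1st Sunday is September 3, 1995.
October 1995 — 1st Sunday is October 1, 1995.

October 1, 1995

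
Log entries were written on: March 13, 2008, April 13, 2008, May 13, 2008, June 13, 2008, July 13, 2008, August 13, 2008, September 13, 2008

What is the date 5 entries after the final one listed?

February 13, 2009

Each date is the 13th; the gaps (31, 30, 31, 30, 31, 31) track the month lengths.
The rule is the 13th of each month.
Next: October 2008 → October 13, 2008.
November 2008: November 13, 2008.
December 2008: December 13, 2008.
January 2009: January 13, 2009.
Next: February 2009 → February 13, 2009.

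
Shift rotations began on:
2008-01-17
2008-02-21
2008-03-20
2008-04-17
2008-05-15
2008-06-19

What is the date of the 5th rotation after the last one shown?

2008-11-20

All dates are Thursdays, 35, 28, 28, 28, 35 days apart.
Specifically, the 3rd Thursday of each month.
July 2008 — 3rd Thursday is 2008-07-17.
August 2008 — 3rd Thursday is 2008-08-21.
3rd Thursday of September 2008: 2008-09-18.
3rd Thursday of October 2008: 2008-10-16.
3rd Thursday of November 2008: 2008-11-20.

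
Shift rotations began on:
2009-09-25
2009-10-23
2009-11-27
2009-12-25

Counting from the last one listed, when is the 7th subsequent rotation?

All dates are Fridays, 28, 35, 28 days apart.
Specifically, the 4th Friday of each month.
4th Friday of January 2010: 2010-01-22.
4th Friday of February 2010: 2010-02-26.
March 2010 — 4th Friday is 2010-03-26.
4th Friday of April 2010: 2010-04-23.
4th Friday of May 2010: 2010-05-28.
4th Friday of June 2010: 2010-06-25.
4th Friday of July 2010: 2010-07-23.

2010-07-23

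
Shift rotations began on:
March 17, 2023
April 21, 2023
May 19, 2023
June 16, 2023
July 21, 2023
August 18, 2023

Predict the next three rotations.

Gaps: 35, 28, 28, 35, 28 days — a mix of 28 and 35. Every date is a Friday.
Each is the 3rd Friday of its month.
3rd Friday of September 2023: September 15, 2023.
3rd Friday of October 2023: October 20, 2023.
November 2023 — 3rd Friday is November 17, 2023.

September 15, 2023; October 20, 2023; November 17, 2023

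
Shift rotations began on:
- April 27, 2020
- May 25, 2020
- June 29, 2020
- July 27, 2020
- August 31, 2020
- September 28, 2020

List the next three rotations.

October 26, 2020; November 30, 2020; December 28, 2020

All Mondays; the gaps (28, 35, 28, 35, 28) vary with month length.
This is the last Monday of each month.
Last Monday of October 2020: October 26, 2020.
November 2020 ends with Monday November 30, 2020.
Last Monday of December 2020: December 28, 2020.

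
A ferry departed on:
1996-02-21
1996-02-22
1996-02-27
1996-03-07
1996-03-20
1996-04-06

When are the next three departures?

1996-04-27, 1996-05-22, 1996-06-20

The spacing grows by 4 each time: 1, 5, 9, 13, 17 days.
Next gap: 21 days. 1996-04-06 + 21 days = 1996-04-27.
Next gap: 25 days. 1996-04-27 + 25 days = 1996-05-22.
Next gap: 29 days. 1996-05-22 + 29 days = 1996-06-20.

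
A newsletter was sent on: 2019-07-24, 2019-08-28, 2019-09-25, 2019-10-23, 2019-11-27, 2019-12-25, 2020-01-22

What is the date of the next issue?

2020-02-26

These are Wednesdays at 28- or 35-day spacing (35, 28, 28, 35, 28, 28).
The pattern: 4th Wednesday of the month.
February 2020 — 4th Wednesday is 2020-02-26.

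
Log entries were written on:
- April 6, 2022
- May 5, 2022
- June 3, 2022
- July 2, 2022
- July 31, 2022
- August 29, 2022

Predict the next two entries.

Every event comes 29 days after the last (29, 29, 29, 29, 29).
August 29, 2022 + 29 days = September 27, 2022.
September 27, 2022 + 29 days = October 26, 2022.

September 27, 2022; October 26, 2022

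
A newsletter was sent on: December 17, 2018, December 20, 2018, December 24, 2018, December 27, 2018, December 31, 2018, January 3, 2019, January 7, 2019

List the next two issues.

Gaps: 3, 4, 3, 4, 3, 4 days — not constant, but cyclic with period 2.
The events fall on every Monday and Thursday.
The following Thursday is January 10, 2019.
Next Monday: January 14, 2019.

January 10, 2019; January 14, 2019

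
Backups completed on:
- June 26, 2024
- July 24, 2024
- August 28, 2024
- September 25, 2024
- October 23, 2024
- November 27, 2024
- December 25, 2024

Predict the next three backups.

These are Wednesdays at 28- or 35-day spacing (28, 35, 28, 28, 35, 28).
The pattern: 4th Wednesday of the month.
January 2025 — 4th Wednesday is January 22, 2025.
4th Wednesday of February 2025: February 26, 2025.
March 2025 — 4th Wednesday is March 26, 2025.

January 22, 2025; February 26, 2025; March 26, 2025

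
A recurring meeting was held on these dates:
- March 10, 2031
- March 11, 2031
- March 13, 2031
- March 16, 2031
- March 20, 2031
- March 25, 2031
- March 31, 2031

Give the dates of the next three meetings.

April 7, 2031; April 15, 2031; April 24, 2031

The spacing grows by 1 each time: 1, 2, 3, 4, 5, 6 days.
Next gap: 7 days. March 31, 2031 + 7 days = April 7, 2031.
Next gap: 8 days. April 7, 2031 + 8 days = April 15, 2031.
Next gap: 9 days. April 15, 2031 + 9 days = April 24, 2031.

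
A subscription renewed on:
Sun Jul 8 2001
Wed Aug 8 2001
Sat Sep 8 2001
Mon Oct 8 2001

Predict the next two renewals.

Gaps: 31, 31, 30 days — not constant. Every event is on the 8th of the month.
Pattern: the 8th of each month.
Next: November 2001 → Thu Nov 8 2001.
December 2001: Sat Dec 8 2001.

Thu Nov 8 2001, Sat Dec 8 2001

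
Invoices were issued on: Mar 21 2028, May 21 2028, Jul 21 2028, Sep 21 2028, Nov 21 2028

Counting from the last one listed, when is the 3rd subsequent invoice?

May 21 2029

Each date is the 21st; the gaps (61, 61, 62, 61) track the month lengths.
The rule is the 21st of every 2 months.
January 2029: Jan 21 2029.
March 2029: Mar 21 2029.
May 2029: May 21 2029.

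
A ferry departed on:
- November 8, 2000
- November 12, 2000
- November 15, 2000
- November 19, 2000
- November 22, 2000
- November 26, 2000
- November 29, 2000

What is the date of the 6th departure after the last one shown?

December 20, 2000

Every event lands on a Wednesday or Sunday (gaps cycle 4, 3, 4, 3, 4, 3).
So the schedule is: every Wednesday and Sunday.
Next Sunday: December 3, 2000.
Next Wednesday: December 6, 2000.
Next Sunday: December 10, 2000.
Next Wednesday: December 13, 2000.
The following Sunday is December 17, 2000.
Next Wednesday: December 20, 2000.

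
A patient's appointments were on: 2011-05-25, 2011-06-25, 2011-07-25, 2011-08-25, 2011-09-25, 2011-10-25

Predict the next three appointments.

2011-11-25, 2011-12-25, 2012-01-25

Each date is the 25th; the gaps (31, 30, 31, 31, 30) track the month lengths.
The rule is the 25th of each month.
November 2011: 2011-11-25.
December 2011: 2011-12-25.
January 2012: 2012-01-25.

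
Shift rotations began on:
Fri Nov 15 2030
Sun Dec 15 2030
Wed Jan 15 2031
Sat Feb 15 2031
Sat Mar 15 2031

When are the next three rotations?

Gaps: 30, 31, 31, 28 days — not constant. Every event is on the 15th of the month.
Pattern: the 15th of each month.
April 2031: Tue Apr 15 2031.
May 2031: Thu May 15 2031.
June 2031: Sun Jun 15 2031.

Tue Apr 15 2031, Thu May 15 2031, Sun Jun 15 2031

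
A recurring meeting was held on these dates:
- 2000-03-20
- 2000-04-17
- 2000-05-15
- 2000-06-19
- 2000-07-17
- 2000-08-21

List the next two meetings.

These are Mondays at 28- or 35-day spacing (28, 28, 35, 28, 35).
The pattern: 3rd Monday of the month.
September 2000 — 3rd Monday is 2000-09-18.
October 2000 — 3rd Monday is 2000-10-16.

2000-09-18, 2000-10-16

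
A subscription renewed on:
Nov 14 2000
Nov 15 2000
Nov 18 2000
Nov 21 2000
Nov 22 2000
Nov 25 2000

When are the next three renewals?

Nov 28 2000, Nov 29 2000, Dec 2 2000

The gap pattern 1, 3, 3, 1, 3 repeats every 3 events.
These are the Tuesdays, Wednesdays and Saturdays of each week.
Next Tuesday: Nov 28 2000.
Next Wednesday: Nov 29 2000.
Next Saturday: Dec 2 2000.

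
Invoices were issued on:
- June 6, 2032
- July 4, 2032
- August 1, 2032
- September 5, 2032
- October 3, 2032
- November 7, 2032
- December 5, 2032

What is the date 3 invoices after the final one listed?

March 6, 2033

These are Sundays at 28- or 35-day spacing (28, 28, 35, 28, 35, 28).
The pattern: 1st Sunday of the month.
1st Sunday of January 2033: January 2, 2033.
1st Sunday of February 2033: February 6, 2033.
1st Sunday of March 2033: March 6, 2033.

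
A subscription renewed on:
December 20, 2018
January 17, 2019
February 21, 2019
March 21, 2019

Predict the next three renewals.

All dates are Thursdays, 28, 35, 28 days apart.
Specifically, the 3rd Thursday of each month.
3rd Thursday of April 2019: April 18, 2019.
3rd Thursday of May 2019: May 16, 2019.
June 2019 — 3rd Thursday is June 20, 2019.

April 18, 2019; May 16, 2019; June 20, 2019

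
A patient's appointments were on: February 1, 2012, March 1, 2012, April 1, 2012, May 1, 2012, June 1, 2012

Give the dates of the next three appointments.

July 1, 2012; August 1, 2012; September 1, 2012

Gaps: 29, 31, 30, 31 days — not constant. Every event is on the 1st of the month.
Pattern: the 1st of each month.
Next: July 2012 → July 1, 2012.
Next: August 2012 → August 1, 2012.
September 2012: September 1, 2012.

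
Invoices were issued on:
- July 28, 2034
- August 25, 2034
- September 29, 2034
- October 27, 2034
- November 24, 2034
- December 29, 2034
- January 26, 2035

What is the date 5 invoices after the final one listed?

June 29, 2035

These are Fridays with 28, 35, 28, 28, 35, 28-day gaps.
Each is the final Friday of its month — September 29, 2034 is past the 28th, so '4th Friday' doesn't fit.
February 2035 ends with Friday February 23, 2035.
March 2035 ends with Friday March 30, 2035.
April 2035 ends with Friday April 27, 2035.
May 2035 ends with Friday May 25, 2035.
Last Friday of June 2035: June 29, 2035.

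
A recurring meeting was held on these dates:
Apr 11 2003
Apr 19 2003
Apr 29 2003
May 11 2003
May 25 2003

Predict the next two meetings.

Jun 10 2003, Jun 28 2003

The spacing grows by 2 each time: 8, 10, 12, 14 days.
Next gap: 16 days. May 25 2003 + 16 days = Jun 10 2003.
Next gap: 18 days. Jun 10 2003 + 18 days = Jun 28 2003.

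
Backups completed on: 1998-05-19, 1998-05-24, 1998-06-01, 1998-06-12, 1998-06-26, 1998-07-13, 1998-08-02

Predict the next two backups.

Intervals are 5, 8, 11, 14, 17, 20 days — an arithmetic progression with common difference 3.
Next gap: 23 days. 1998-08-02 + 23 days = 1998-08-25.
Next gap: 26 days. 1998-08-25 + 26 days = 1998-09-20.

1998-08-25, 1998-09-20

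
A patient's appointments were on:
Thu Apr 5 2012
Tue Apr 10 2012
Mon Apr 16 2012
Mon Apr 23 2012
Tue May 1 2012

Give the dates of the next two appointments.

The spacing grows by 1 each time: 5, 6, 7, 8 days.
Next gap: 9 days. Tue May 1 2012 + 9 days = Thu May 10 2012.
Next gap: 10 days. Thu May 10 2012 + 10 days = Sun May 20 2012.

Thu May 10 2012, Sun May 20 2012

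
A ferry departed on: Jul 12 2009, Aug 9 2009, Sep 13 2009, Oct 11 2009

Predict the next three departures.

Gaps: 28, 35, 28 days — a mix of 28 and 35. Every date is a Sunday.
Each is the 2nd Sunday of its month.
2nd Sunday of November 2009: Nov 8 2009.
December 2009 — 2nd Sunday is Dec 13 2009.
January 2010 — 2nd Sunday is Jan 10 2010.

Nov 8 2009, Dec 13 2009, Jan 10 2010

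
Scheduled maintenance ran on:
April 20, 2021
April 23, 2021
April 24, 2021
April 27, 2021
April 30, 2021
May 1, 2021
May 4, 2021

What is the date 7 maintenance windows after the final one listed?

Gaps: 3, 1, 3, 3, 1, 3 days — not constant, but cyclic with period 3.
The events fall on every Tuesday, Friday and Saturday.
The following Friday is May 7, 2021.
Next Saturday: May 8, 2021.
Next Tuesday: May 11, 2021.
The following Friday is May 14, 2021.
The following Saturday is May 15, 2021.
The following Tuesday is May 18, 2021.
The following Friday is May 21, 2021.

May 21, 2021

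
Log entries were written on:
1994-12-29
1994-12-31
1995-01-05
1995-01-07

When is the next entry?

1995-01-12

Gaps: 2, 5, 2 days — not constant, but cyclic with period 2.
The events fall on every Thursday and Saturday.
The following Thursday is 1995-01-12.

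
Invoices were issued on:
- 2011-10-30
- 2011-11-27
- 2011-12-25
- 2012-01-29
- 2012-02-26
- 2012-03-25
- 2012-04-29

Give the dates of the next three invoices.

2012-05-27, 2012-06-24, 2012-07-29

Every date is a Sunday; gaps 28, 28, 35, 28, 28, 35 days.
Each is the last Sunday of its month (at least one falls on the 29th or later, ruling out '4th Sunday').
May 2012 ends with Sunday 2012-05-27.
June 2012 ends with Sunday 2012-06-24.
Last Sunday of July 2012: 2012-07-29.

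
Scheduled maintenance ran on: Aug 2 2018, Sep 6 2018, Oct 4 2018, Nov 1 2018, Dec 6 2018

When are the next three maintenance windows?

Jan 3 2019, Feb 7 2019, Mar 7 2019

Gaps: 35, 28, 28, 35 days — a mix of 28 and 35. Every date is a Thursday.
Each is the 1st Thursday of its month.
January 2019 — 1st Thursday is Jan 3 2019.
1st Thursday of February 2019: Feb 7 2019.
1st Thursday of March 2019: Mar 7 2019.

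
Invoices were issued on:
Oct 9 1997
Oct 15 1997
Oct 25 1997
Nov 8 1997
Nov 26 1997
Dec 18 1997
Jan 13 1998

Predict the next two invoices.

Feb 12 1998, Mar 18 1998

Gaps: 6, 10, 14, 18, 22, 26 days — each gap is 4 larger than the previous one.
Next gap: 30 days. Jan 13 1998 + 30 days = Feb 12 1998.
Next gap: 34 days. Feb 12 1998 + 34 days = Mar 18 1998.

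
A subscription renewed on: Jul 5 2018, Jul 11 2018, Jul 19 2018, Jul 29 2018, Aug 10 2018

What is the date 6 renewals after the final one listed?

Intervals are 6, 8, 10, 12 days — an arithmetic progression with common difference 2.
Next gap: 14 days. Aug 10 2018 + 14 days = Aug 24 2018.
Next gap: 16 days. Aug 24 2018 + 16 days = Sep 9 2018.
Next gap: 18 days. Sep 9 2018 + 18 days = Sep 27 2018.
Next gap: 20 days. Sep 27 2018 + 20 days = Oct 17 2018.
Next gap: 22 days. Oct 17 2018 + 22 days = Nov 8 2018.
Next gap: 24 days. Nov 8 2018 + 24 days = Dec 2 2018.

Dec 2 2018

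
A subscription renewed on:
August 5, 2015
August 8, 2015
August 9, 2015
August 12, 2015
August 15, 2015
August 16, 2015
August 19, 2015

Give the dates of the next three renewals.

The gap pattern 3, 1, 3, 3, 1, 3 repeats every 3 events.
These are the Wednesdays, Saturdays and Sundays of each week.
The following Saturday is August 22, 2015.
The following Sunday is August 23, 2015.
The following Wednesday is August 26, 2015.

August 22, 2015; August 23, 2015; August 26, 2015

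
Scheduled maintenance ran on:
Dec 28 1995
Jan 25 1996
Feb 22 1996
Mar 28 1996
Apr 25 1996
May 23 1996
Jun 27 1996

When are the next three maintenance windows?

Gaps: 28, 28, 35, 28, 28, 35 days — a mix of 28 and 35. Every date is a Thursday.
Each is the 4th Thursday of its month.
4th Thursday of July 1996: Jul 25 1996.
4th Thursday of August 1996: Aug 22 1996.
September 1996 — 4th Thursday is Sep 26 1996.

Jul 25 1996, Aug 22 1996, Sep 26 1996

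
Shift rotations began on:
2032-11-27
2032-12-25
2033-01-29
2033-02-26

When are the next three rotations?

Every date is a Saturday; gaps 28, 35, 28 days.
Each is the last Saturday of its month (at least one falls on the 29th or later, ruling out '4th Saturday').
Last Saturday of March 2033: 2033-03-26.
Last Saturday of April 2033: 2033-04-30.
May 2033 ends with Saturday 2033-05-28.

2033-03-26, 2033-04-30, 2033-05-28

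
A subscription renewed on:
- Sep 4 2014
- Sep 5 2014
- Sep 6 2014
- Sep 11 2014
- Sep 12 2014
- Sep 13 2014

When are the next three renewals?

Sep 18 2014, Sep 19 2014, Sep 20 2014

Gaps: 1, 1, 5, 1, 1 days — not constant, but cyclic with period 3.
The events fall on every Thursday, Friday and Saturday.
The following Thursday is Sep 18 2014.
Next Friday: Sep 19 2014.
Next Saturday: Sep 20 2014.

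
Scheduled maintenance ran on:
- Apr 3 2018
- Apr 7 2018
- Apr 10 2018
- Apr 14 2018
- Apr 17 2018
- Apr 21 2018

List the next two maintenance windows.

Apr 24 2018, Apr 28 2018

Every event lands on a Tuesday or Saturday (gaps cycle 4, 3, 4, 3, 4).
So the schedule is: every Tuesday and Saturday.
Next Tuesday: Apr 24 2018.
Next Saturday: Apr 28 2018.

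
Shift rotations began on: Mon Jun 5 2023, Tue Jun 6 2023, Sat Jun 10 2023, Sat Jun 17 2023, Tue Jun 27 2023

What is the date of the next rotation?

The spacing grows by 3 each time: 1, 4, 7, 10 days.
Next gap: 13 days. Tue Jun 27 2023 + 13 days = Mon Jul 10 2023.

Mon Jul 10 2023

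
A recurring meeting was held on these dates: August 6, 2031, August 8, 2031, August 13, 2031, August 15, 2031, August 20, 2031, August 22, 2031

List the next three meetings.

August 27, 2031; August 29, 2031; September 3, 2031

Gaps: 2, 5, 2, 5, 2 days — not constant, but cyclic with period 2.
The events fall on every Wednesday and Friday.
The following Wednesday is August 27, 2031.
The following Friday is August 29, 2031.
The following Wednesday is September 3, 2031.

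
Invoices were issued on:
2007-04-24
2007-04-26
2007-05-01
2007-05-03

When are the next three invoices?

The gap pattern 2, 5, 2 repeats every 2 events.
These are the Tuesdays and Thursdays of each week.
Next Tuesday: 2007-05-08.
The following Thursday is 2007-05-10.
Next Tuesday: 2007-05-15.

2007-05-08, 2007-05-10, 2007-05-15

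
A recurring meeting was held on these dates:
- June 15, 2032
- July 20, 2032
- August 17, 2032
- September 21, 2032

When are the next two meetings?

October 19, 2032; November 16, 2032

All dates are Tuesdays, 35, 28, 35 days apart.
Specifically, the 3rd Tuesday of each month.
3rd Tuesday of October 2032: October 19, 2032.
November 2032 — 3rd Tuesday is November 16, 2032.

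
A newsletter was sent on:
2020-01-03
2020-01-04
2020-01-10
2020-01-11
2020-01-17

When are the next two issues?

2020-01-18, 2020-01-24

Every event lands on a Friday or Saturday (gaps cycle 1, 6, 1, 6).
So the schedule is: every Friday and Saturday.
Next Saturday: 2020-01-18.
The following Friday is 2020-01-24.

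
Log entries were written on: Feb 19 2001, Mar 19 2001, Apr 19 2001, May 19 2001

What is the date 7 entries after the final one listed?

Dec 19 2001

Gaps: 28, 31, 30 days — not constant. Every event is on the 19th of the month.
Pattern: the 19th of each month.
June 2001: Jun 19 2001.
Next: July 2001 → Jul 19 2001.
August 2001: Aug 19 2001.
Next: September 2001 → Sep 19 2001.
Next: October 2001 → Oct 19 2001.
Next: November 2001 → Nov 19 2001.
December 2001: Dec 19 2001.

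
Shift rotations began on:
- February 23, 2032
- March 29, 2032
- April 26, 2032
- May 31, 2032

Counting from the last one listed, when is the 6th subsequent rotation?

November 29, 2032

These are Mondays with 35, 28, 35-day gaps.
Each is the final Monday of its month — March 29, 2032 is past the 28th, so '4th Monday' doesn't fit.
June 2032 ends with Monday June 28, 2032.
Last Monday of July 2032: July 26, 2032.
Last Monday of August 2032: August 30, 2032.
September 2032 ends with Monday September 27, 2032.
October 2032 ends with Monday October 25, 2032.
November 2032 ends with Monday November 29, 2032.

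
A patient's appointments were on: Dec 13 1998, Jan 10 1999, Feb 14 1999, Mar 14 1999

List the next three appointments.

Apr 11 1999, May 9 1999, Jun 13 1999

Gaps: 28, 35, 28 days — a mix of 28 and 35. Every date is a Sunday.
Each is the 2nd Sunday of its month.
2nd Sunday of April 1999: Apr 11 1999.
2nd Sunday of May 1999: May 9 1999.
June 1999 — 2nd Sunday is Jun 13 1999.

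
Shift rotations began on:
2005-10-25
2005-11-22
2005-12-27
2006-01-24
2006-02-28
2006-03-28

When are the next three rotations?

These are Tuesdays at 28- or 35-day spacing (28, 35, 28, 35, 28).
The pattern: 4th Tuesday of the month.
4th Tuesday of April 2006: 2006-04-25.
May 2006 — 4th Tuesday is 2006-05-23.
4th Tuesday of June 2006: 2006-06-27.

2006-04-25, 2006-05-23, 2006-06-27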